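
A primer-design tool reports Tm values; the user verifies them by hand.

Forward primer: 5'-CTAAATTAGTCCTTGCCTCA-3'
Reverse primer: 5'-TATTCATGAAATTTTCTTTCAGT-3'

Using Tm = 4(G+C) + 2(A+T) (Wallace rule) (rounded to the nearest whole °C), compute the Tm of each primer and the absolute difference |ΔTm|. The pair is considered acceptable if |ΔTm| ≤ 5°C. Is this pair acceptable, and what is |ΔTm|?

Forward: A=5 T=7 G=2 C=6 → Tm = 2·12 + 4·8 = 56°C.
Reverse: A=6 T=12 G=2 C=3 → Tm = 2·18 + 4·5 = 56°C.
|ΔTm| = |56 − 56| = 0°C, ≤ 5°C.

|ΔTm| = 0°C; the pair is acceptable.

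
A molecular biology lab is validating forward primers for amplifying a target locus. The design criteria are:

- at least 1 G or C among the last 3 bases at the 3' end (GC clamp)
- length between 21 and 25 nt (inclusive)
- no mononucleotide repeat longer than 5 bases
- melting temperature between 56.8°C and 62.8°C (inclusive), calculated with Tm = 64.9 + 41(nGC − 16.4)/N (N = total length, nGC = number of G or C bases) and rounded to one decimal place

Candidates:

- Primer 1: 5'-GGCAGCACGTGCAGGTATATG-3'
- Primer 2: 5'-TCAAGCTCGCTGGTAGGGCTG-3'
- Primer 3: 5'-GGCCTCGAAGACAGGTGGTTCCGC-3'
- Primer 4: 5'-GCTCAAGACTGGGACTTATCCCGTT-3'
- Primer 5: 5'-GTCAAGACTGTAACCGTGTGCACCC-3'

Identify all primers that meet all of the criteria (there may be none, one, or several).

Primer 2, Primer 4 and Primer 5.

Primer 1 (21 nt, A=5 T=4 G=8 C=4): 3' end ATG has 1 G/C ✓; length 21 ✓; longest run = 2 ✓; Tm = 64.9 + 41·(12 − 16.4)/21 = 56.3°C, outside 56.8–62.8°C ✗ — fails.
Primer 2 (21 nt, A=3 T=5 G=8 C=5): 3' end CTG has 2 G/C ✓; length 21 ✓; longest run = 3 ✓; Tm = 64.9 + 41·(13 − 16.4)/21 = 58.3°C ✓ — passes.
Primer 3 (24 nt, A=4 T=4 G=9 C=7): 3' end CGC has 3 G/C ✓; length 24 ✓; longest run = 2 ✓; Tm = 64.9 + 41·(16 − 16.4)/24 = 64.2°C, outside 56.8–62.8°C ✗ — fails.
Primer 4 (25 nt, A=5 T=7 G=6 C=7): 3' end GTT has 1 G/C ✓; length 25 ✓; longest run = 3 ✓; Tm = 64.9 + 41·(13 − 16.4)/25 = 59.3°C ✓ — passes.
Primer 5 (25 nt, A=6 T=5 G=6 C=8): 3' end CCC has 3 G/C ✓; length 25 ✓; longest run = 3 ✓; Tm = 64.9 + 41·(14 − 16.4)/25 = 61.0°C ✓ — passes.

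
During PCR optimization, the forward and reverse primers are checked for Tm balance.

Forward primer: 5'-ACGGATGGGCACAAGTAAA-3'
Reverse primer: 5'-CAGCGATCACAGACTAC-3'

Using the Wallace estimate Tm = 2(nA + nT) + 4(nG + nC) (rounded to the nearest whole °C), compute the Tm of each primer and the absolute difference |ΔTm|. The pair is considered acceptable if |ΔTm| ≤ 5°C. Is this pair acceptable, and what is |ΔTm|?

|ΔTm| = 4°C; the pair is acceptable.

Forward: A=8 T=2 G=6 C=3 → Tm = 2·10 + 4·9 = 56°C.
Reverse: A=6 T=2 G=3 C=6 → Tm = 2·8 + 4·9 = 52°C.
|ΔTm| = |56 − 52| = 4°C, ≤ 5°C.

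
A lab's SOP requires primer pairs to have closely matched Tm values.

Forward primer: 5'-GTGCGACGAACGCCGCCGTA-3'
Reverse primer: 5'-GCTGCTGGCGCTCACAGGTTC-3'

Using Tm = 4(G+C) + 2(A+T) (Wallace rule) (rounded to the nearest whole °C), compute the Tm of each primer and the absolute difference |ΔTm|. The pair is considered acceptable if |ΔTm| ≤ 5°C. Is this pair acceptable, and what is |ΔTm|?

Forward: A=4 T=2 G=7 C=7 → Tm = 2·6 + 4·14 = 68°C.
Reverse: A=2 T=5 G=7 C=7 → Tm = 2·7 + 4·14 = 70°C.
|ΔTm| = |68 − 70| = 2°C, ≤ 5°C.

|ΔTm| = 2°C; the pair is acceptable.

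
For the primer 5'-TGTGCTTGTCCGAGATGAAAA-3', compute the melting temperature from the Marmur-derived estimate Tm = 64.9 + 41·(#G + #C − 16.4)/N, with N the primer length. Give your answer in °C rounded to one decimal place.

50.5°C

Base counts: A=6, T=6, G=6, C=3; G+C = 9, N = 21.
Tm = 64.9 + 41·(9 − 16.4)/21 = 64.9 + -303.40/21 = 50.5°C.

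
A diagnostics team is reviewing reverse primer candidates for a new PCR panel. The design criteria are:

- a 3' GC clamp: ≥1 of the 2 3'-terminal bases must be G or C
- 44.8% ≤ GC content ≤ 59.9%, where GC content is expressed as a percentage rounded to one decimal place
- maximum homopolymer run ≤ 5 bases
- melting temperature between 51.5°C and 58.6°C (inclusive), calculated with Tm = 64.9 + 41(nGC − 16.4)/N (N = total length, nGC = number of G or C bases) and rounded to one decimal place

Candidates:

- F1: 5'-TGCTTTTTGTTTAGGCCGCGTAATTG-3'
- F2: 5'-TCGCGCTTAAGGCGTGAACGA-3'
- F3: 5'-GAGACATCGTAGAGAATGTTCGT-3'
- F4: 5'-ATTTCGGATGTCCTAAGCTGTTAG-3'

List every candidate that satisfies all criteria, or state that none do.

F2 only.

F1 (26 nt, A=3 T=12 G=7 C=4): 3' end TG has 1 G/C ✓; GC 11/26 = 42.3%, outside 44.8–59.9% ✗; longest run = 5 ✓; Tm = 64.9 + 41·(11 − 16.4)/26 = 56.4°C ✓ — fails.
F2 (21 nt, A=5 T=4 G=7 C=5): 3' end GA has 1 G/C ✓; GC 12/21 = 57.1% ✓; longest run = 2 ✓; Tm = 64.9 + 41·(12 − 16.4)/21 = 56.3°C ✓ — passes.
F3 (23 nt, A=7 T=6 G=7 C=3): 3' end GT has 1 G/C ✓; GC 10/23 = 43.5%, outside 44.8–59.9% ✗; longest run = 2 ✓; Tm = 64.9 + 41·(10 − 16.4)/23 = 53.5°C ✓ — fails.
F4 (24 nt, A=5 T=9 G=6 C=4): 3' end AG has 1 G/C ✓; GC 10/24 = 41.7%, outside 44.8–59.9% ✗; longest run = 3 ✓; Tm = 64.9 + 41·(10 − 16.4)/24 = 54.0°C ✓ — fails.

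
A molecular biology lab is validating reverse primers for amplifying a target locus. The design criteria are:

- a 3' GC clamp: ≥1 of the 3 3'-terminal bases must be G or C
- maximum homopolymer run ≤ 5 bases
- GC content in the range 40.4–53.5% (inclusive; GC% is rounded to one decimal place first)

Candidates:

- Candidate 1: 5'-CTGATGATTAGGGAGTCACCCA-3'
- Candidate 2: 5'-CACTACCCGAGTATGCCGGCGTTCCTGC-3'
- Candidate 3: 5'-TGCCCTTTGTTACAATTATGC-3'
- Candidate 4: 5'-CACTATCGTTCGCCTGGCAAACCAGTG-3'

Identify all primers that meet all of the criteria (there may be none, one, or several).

Candidate 1 (22 nt, A=6 T=5 G=6 C=5): 3' end CCA has 2 G/C ✓; longest run = 3 ✓; GC 11/22 = 50.0% ✓ — passes.
Candidate 2 (28 nt, A=4 T=6 G=7 C=11): 3' end TGC has 2 G/C ✓; longest run = 3 ✓; GC 18/28 = 64.3%, outside 40.4–53.5% ✗ — fails.
Candidate 3 (21 nt, A=4 T=9 G=3 C=5): 3' end TGC has 2 G/C ✓; longest run = 3 ✓; GC 8/21 = 38.1%, outside 40.4–53.5% ✗ — fails.
Candidate 4 (27 nt, A=6 T=6 G=6 C=9): 3' end GTG has 2 G/C ✓; longest run = 3 ✓; GC 15/27 = 55.6%, outside 40.4–53.5% ✗ — fails.

Candidate 1 only.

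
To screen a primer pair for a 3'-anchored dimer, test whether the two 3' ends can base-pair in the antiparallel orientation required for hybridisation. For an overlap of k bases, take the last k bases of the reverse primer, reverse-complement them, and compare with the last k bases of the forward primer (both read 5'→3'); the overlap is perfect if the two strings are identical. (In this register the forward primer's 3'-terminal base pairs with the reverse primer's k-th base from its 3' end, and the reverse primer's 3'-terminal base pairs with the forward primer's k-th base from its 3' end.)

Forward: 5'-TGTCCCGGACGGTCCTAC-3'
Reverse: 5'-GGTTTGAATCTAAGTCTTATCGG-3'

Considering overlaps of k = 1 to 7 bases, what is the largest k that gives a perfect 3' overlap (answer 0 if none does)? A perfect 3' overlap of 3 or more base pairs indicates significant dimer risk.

Longest perfect overlap: 1 complementary base pair; below the dimer-risk threshold (threshold 3).

Last 7 bases (5'→3') — forward …GTCCTAC, reverse …TTATCGG.
Reverse complement of the reverse primer's last 7 bases: CCGATAA; its first k bases are the reverse complement of the reverse primer's last k bases, so a perfect k-base overlap needs the forward primer's last k bases to equal them.
Comparing (forward last k vs required): k=1: C vs C ✓; k=2: AC vs CC ✗; k=3: TAC vs CCG ✗; k=4: CTAC vs CCGA ✗; k=5: CCTAC vs CCGAT ✗; k=6: TCCTAC vs CCGATA ✗; k=7: GTCCTAC vs CCGATAA ✗.
Only k = 1 is perfect, so the longest perfect 3' overlap is 1.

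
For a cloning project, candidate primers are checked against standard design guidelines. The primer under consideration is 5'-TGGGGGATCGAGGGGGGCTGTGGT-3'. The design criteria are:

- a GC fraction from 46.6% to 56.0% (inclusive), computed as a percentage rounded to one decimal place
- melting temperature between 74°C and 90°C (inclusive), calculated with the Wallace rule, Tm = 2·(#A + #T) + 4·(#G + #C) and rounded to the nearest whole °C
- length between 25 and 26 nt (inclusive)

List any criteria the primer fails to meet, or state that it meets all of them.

Fails: GC content, length.

Base counts: A=2, T=5, G=15, C=2 (length 24).
GC content: GC 17/24 = 70.8%, outside 46.6–56.0% ✗
Tm: Tm = 2·7 + 4·17 = 82°C ✓
length: length 24, outside 25–26 ✗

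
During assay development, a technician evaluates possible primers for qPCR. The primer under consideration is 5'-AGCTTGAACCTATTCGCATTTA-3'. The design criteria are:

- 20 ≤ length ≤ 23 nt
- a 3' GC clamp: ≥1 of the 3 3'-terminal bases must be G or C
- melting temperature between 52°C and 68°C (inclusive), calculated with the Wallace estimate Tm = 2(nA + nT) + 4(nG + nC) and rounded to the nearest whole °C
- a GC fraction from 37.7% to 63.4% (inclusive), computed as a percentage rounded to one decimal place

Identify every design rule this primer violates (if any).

Base counts: A=6, T=8, G=3, C=5 (length 22).
length: length 22 ✓
GC clamp: 3' end TTA has 0 G/C, need ≥1 ✗
Tm: Tm = 2·14 + 4·8 = 60°C ✓
GC content: GC 8/22 = 36.4%, outside 37.7–63.4% ✗

Fails: GC clamp, GC content.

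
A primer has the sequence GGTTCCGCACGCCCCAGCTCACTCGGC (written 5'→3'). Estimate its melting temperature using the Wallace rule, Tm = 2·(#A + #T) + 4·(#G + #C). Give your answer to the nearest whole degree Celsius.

Base counts: A=3, T=4, G=7, C=13 (length 27).
Tm = 2·(3+4) + 4·(7+13) = 2·7 + 4·20 = 14 + 80 = 94°C.

94°C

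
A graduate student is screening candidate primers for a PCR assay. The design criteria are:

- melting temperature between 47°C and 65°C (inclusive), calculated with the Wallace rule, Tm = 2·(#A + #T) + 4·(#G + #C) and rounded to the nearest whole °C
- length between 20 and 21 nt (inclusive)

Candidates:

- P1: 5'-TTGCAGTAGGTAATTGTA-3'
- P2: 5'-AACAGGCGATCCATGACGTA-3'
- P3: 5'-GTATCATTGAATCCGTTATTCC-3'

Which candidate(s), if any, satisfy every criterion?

P1 (18 nt, A=5 T=7 G=5 C=1): Tm = 2·12 + 4·6 = 48°C ✓; length 18, outside 20–21 ✗ — fails.
P2 (20 nt, A=7 T=3 G=5 C=5): Tm = 2·10 + 4·10 = 60°C ✓; length 20 ✓ — passes.
P3 (22 nt, A=5 T=9 G=3 C=5): Tm = 2·14 + 4·8 = 60°C ✓; length 22, outside 20–21 ✗ — fails.

P2 only.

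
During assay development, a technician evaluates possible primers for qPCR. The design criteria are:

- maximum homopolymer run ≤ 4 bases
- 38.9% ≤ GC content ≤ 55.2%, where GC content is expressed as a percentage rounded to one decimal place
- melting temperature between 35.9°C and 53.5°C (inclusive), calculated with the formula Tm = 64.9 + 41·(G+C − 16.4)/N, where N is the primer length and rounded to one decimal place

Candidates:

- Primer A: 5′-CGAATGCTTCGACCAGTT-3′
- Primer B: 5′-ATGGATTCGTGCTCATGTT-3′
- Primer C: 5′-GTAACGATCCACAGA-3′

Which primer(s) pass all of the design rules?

Primer A (18 nt, A=4 T=5 G=4 C=5): longest run = 2 ✓; GC 9/18 = 50.0% ✓; Tm = 64.9 + 41·(9 − 16.4)/18 = 48.0°C ✓ — passes.
Primer B (19 nt, A=3 T=8 G=5 C=3): longest run = 2 ✓; GC 8/19 = 42.1% ✓; Tm = 64.9 + 41·(8 − 16.4)/19 = 46.8°C ✓ — passes.
Primer C (15 nt, A=6 T=2 G=3 C=4): longest run = 2 ✓; GC 7/15 = 46.7% ✓; Tm = 64.9 + 41·(7 − 16.4)/15 = 39.2°C ✓ — passes.

Primer A, Primer B and Primer C.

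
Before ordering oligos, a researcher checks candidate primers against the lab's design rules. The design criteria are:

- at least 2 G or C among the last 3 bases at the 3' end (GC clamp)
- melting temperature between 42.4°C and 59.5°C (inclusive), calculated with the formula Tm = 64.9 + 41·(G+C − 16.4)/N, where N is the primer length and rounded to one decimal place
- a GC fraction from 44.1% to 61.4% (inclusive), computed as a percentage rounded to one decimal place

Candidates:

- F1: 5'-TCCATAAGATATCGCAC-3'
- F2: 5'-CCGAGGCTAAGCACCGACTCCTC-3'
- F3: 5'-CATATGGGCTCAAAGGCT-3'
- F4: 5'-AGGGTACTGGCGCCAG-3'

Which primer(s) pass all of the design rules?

F1 (17 nt, A=6 T=4 G=2 C=5): 3' end CAC has 2 G/C ✓; Tm = 64.9 + 41·(7 − 16.4)/17 = 42.2°C, outside 42.4–59.5°C ✗; GC 7/17 = 41.2%, outside 44.1–61.4% ✗ — fails.
F2 (23 nt, A=5 T=3 G=5 C=10): 3' end CTC has 2 G/C ✓; Tm = 64.9 + 41·(15 − 16.4)/23 = 62.4°C, outside 42.4–59.5°C ✗; GC 15/23 = 65.2%, outside 44.1–61.4% ✗ — fails.
F3 (18 nt, A=5 T=4 G=5 C=4): 3' end GCT has 2 G/C ✓; Tm = 64.9 + 41·(9 − 16.4)/18 = 48.0°C ✓; GC 9/18 = 50.0% ✓ — passes.
F4 (16 nt, A=3 T=2 G=7 C=4): 3' end CAG has 2 G/C ✓; Tm = 64.9 + 41·(11 − 16.4)/16 = 51.1°C ✓; GC 11/16 = 68.8%, outside 44.1–61.4% ✗ — fails.

F3 only.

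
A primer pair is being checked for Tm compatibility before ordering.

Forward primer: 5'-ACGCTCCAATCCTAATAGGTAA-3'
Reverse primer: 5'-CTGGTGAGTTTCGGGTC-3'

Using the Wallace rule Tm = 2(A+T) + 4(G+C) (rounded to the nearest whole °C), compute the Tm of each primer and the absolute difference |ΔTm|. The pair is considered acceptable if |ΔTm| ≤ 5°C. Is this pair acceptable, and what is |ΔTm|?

|ΔTm| = 8°C; the pair is not acceptable.

Forward: A=8 T=5 G=3 C=6 → Tm = 2·13 + 4·9 = 62°C.
Reverse: A=1 T=6 G=7 C=3 → Tm = 2·7 + 4·10 = 54°C.
|ΔTm| = |62 − 54| = 8°C, > 5°C.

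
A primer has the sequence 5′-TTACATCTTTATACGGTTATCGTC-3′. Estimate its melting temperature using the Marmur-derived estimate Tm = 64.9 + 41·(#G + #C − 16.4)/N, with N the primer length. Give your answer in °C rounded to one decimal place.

50.6°C

Base counts: A=5, T=11, G=3, C=5; G+C = 8, N = 24.
Tm = 64.9 + 41·(8 − 16.4)/24 = 64.9 + -344.40/24 = 50.6°C.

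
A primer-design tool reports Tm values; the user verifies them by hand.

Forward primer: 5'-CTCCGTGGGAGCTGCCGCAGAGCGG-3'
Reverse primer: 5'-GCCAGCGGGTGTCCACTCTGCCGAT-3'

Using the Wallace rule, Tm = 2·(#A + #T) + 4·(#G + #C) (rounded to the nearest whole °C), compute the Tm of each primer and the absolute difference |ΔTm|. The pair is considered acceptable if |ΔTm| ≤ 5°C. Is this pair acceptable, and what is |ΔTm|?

|ΔTm| = 4°C; the pair is acceptable.

Forward: A=3 T=3 G=11 C=8 → Tm = 2·6 + 4·19 = 88°C.
Reverse: A=3 T=5 G=8 C=9 → Tm = 2·8 + 4·17 = 84°C.
|ΔTm| = |88 − 84| = 4°C, ≤ 5°C.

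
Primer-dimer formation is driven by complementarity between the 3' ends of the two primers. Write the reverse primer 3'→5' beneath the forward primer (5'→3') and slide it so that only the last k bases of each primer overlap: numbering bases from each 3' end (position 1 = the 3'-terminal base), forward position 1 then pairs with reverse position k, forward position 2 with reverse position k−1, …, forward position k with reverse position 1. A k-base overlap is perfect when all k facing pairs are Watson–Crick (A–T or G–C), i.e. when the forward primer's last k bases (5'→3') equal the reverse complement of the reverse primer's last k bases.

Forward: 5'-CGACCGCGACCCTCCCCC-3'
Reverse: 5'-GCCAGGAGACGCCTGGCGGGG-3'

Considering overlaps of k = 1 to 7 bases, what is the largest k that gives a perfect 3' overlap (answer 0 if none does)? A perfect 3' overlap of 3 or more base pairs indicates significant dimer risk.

Last 7 bases (5'→3') — forward …CTCCCCC, reverse …GGCGGGG.
Reverse complement of the reverse primer's last 7 bases: CCCCGCC; its first k bases are the reverse complement of the reverse primer's last k bases, so a perfect k-base overlap needs the forward primer's last k bases to equal them.
Comparing (forward last k vs required): k=1: C vs C ✓; k=2: CC vs CC ✓; k=3: CCC vs CCC ✓; k=4: CCCC vs CCCC ✓; k=5: CCCCC vs CCCCG ✗; k=6: TCCCCC vs CCCCGC ✗; k=7: CTCCCCC vs CCCCGCC ✗.
Perfect overlaps at k = 1, 2, 3, 4; the largest is 4.

Longest perfect overlap: 4 complementary base pairs; significant dimer risk (threshold 3).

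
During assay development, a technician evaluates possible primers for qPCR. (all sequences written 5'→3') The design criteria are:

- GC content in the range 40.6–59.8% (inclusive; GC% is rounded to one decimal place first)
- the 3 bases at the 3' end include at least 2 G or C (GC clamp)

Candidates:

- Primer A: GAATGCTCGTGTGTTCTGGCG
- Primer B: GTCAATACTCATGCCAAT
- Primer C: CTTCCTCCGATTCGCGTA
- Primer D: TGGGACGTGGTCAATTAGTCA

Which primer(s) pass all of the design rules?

Primer A (21 nt, A=2 T=7 G=8 C=4): GC 12/21 = 57.1% ✓; 3' end GCG has 3 G/C ✓ — passes.
Primer B (18 nt, A=6 T=5 G=2 C=5): GC 7/18 = 38.9%, outside 40.6–59.8% ✗; 3' end AAT has 0 G/C, need ≥2 ✗ — fails.
Primer C (18 nt, A=2 T=6 G=3 C=7): GC 10/18 = 55.6% ✓; 3' end GTA has 1 G/C, need ≥2 ✗ — fails.
Primer D (21 nt, A=5 T=6 G=7 C=3): GC 10/21 = 47.6% ✓; 3' end TCA has 1 G/C, need ≥2 ✗ — fails.

Primer A only.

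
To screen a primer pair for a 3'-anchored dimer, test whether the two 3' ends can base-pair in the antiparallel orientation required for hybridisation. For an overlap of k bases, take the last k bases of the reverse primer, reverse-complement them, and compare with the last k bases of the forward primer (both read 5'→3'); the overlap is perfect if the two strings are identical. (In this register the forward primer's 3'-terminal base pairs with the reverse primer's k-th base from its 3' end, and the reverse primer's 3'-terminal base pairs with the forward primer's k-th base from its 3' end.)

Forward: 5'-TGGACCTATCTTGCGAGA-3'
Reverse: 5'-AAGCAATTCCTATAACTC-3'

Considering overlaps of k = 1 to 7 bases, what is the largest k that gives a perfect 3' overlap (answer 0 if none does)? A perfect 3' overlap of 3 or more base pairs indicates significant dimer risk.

Last 7 bases (5'→3') — forward …TGCGAGA, reverse …ATAACTC.
Reverse complement of the reverse primer's last 7 bases: GAGTTAT; its first k bases are the reverse complement of the reverse primer's last k bases, so a perfect k-base overlap needs the forward primer's last k bases to equal them.
Comparing (forward last k vs required): k=1: A vs G ✗; k=2: GA vs GA ✓; k=3: AGA vs GAG ✗; k=4: GAGA vs GAGT ✗; k=5: CGAGA vs GAGTT ✗; k=6: GCGAGA vs GAGTTA ✗; k=7: TGCGAGA vs GAGTTAT ✗.
Only k = 2 is perfect, so the longest perfect 3' overlap is 2.

Longest perfect overlap: 2 complementary base pairs; below the dimer-risk threshold (threshold 3).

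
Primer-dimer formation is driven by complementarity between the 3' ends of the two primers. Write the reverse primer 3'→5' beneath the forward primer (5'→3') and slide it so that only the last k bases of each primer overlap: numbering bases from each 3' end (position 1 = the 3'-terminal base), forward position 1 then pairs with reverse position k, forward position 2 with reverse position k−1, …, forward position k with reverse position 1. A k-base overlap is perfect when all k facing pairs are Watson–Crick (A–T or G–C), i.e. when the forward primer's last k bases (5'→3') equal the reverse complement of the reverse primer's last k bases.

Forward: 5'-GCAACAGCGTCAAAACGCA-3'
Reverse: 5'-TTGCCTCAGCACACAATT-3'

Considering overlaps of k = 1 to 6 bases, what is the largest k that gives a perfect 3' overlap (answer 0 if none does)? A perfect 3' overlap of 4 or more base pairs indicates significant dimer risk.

Last 6 bases (5'→3') — forward …AACGCA, reverse …ACAATT.
Reverse complement of the reverse primer's last 6 bases: AATTGT; its first k bases are the reverse complement of the reverse primer's last k bases, so a perfect k-base overlap needs the forward primer's last k bases to equal them.
Comparing (forward last k vs required): k=1: A vs A ✓; k=2: CA vs AA ✗; k=3: GCA vs AAT ✗; k=4: CGCA vs AATT ✗; k=5: ACGCA vs AATTG ✗; k=6: AACGCA vs AATTGT ✗.
Only k = 1 is perfect, so the longest perfect 3' overlap is 1.

Longest perfect overlap: 1 complementary base pair; below the dimer-risk threshold (threshold 4).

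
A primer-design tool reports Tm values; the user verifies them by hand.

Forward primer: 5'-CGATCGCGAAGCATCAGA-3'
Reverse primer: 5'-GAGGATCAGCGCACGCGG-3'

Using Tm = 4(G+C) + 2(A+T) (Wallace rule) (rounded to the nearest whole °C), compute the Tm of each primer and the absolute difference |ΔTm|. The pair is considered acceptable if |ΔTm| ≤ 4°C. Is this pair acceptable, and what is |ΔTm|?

|ΔTm| = 6°C; the pair is not acceptable.

Forward: A=6 T=2 G=5 C=5 → Tm = 2·8 + 4·10 = 56°C.
Reverse: A=4 T=1 G=8 C=5 → Tm = 2·5 + 4·13 = 62°C.
|ΔTm| = |56 − 62| = 6°C, > 4°C.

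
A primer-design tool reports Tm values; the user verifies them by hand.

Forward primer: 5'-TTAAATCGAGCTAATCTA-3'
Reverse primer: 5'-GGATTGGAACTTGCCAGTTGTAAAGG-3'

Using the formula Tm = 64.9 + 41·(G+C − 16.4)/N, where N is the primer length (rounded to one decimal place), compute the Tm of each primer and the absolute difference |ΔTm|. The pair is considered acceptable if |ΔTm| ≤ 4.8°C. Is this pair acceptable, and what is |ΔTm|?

|ΔTm| = 19.1°C; the pair is not acceptable.

Forward: G+C = 5, N = 18 → Tm = 64.9 + 41·(5 − 16.4)/18 = 38.9°C.
Reverse: G+C = 12, N = 26 → Tm = 64.9 + 41·(12 − 16.4)/26 = 58.0°C.
|ΔTm| = |38.9 − 58.0| = 19.1°C, > 4.8°C.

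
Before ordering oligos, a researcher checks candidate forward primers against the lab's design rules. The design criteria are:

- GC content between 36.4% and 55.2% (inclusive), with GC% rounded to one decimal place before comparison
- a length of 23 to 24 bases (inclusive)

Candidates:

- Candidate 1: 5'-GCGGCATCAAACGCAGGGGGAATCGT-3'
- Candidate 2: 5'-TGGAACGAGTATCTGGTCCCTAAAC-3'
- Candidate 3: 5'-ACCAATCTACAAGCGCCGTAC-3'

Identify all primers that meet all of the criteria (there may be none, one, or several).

Candidate 1 (26 nt, A=7 T=3 G=10 C=6): GC 16/26 = 61.5%, outside 36.4–55.2% ✗; length 26, outside 23–24 ✗ — fails.
Candidate 2 (25 nt, A=7 T=6 G=6 C=6): GC 12/25 = 48.0% ✓; length 25, outside 23–24 ✗ — fails.
Candidate 3 (21 nt, A=7 T=3 G=3 C=8): GC 11/21 = 52.4% ✓; length 21, outside 23–24 ✗ — fails.

None of the candidates satisfy all criteria.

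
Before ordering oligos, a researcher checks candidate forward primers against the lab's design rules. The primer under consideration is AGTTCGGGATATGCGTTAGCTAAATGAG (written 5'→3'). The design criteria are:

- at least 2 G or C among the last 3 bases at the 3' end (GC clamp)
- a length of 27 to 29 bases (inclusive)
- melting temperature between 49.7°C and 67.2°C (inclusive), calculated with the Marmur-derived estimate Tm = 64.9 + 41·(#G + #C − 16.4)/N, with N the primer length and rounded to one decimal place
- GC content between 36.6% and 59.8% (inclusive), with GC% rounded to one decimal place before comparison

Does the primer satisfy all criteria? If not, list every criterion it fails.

Base counts: A=8, T=8, G=9, C=3 (length 28).
GC clamp: 3' end GAG has 2 G/C ✓
length: length 28 ✓
Tm: Tm = 64.9 + 41·(12 − 16.4)/28 = 58.5°C ✓
GC content: GC 12/28 = 42.9% ✓

Meets all criteria.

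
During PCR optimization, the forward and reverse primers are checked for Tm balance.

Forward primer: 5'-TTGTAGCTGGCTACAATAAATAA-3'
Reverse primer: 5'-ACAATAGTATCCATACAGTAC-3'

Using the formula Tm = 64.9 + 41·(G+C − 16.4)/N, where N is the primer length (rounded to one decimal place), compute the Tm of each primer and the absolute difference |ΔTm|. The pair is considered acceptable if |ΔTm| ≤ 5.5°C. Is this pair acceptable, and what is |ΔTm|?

Forward: G+C = 7, N = 23 → Tm = 64.9 + 41·(7 − 16.4)/23 = 48.1°C.
Reverse: G+C = 7, N = 21 → Tm = 64.9 + 41·(7 − 16.4)/21 = 46.5°C.
|ΔTm| = |48.1 − 46.5| = 1.6°C, ≤ 5.5°C.

|ΔTm| = 1.6°C; the pair is acceptable.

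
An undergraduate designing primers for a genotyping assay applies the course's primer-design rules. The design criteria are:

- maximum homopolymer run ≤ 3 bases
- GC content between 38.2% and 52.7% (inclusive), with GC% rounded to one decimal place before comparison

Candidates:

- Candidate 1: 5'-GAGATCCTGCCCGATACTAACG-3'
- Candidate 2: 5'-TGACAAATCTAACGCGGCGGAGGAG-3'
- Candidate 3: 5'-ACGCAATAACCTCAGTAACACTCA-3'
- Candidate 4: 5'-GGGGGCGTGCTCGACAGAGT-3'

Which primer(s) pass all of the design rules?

Candidate 1 (22 nt, A=6 T=4 G=5 C=7): longest run = 3 ✓; GC 12/22 = 54.5%, outside 38.2–52.7% ✗ — fails.
Candidate 2 (25 nt, A=8 T=3 G=9 C=5): longest run = 3 ✓; GC 14/25 = 56.0%, outside 38.2–52.7% ✗ — fails.
Candidate 3 (24 nt, A=10 T=4 G=2 C=8): longest run = 2 ✓; GC 10/24 = 41.7% ✓ — passes.
Candidate 4 (20 nt, A=3 T=3 G=10 C=4): longest run = 5, exceeds 3 ✗; GC 14/20 = 70.0%, outside 38.2–52.7% ✗ — fails.

Candidate 3 only.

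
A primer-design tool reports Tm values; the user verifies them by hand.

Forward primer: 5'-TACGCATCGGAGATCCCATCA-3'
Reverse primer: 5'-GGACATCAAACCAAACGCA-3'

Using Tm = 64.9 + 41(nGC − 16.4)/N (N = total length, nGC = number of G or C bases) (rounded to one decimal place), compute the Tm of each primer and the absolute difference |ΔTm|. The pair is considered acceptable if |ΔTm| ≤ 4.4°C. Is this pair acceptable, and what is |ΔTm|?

Forward: G+C = 11, N = 21 → Tm = 64.9 + 41·(11 − 16.4)/21 = 54.4°C.
Reverse: G+C = 9, N = 19 → Tm = 64.9 + 41·(9 − 16.4)/19 = 48.9°C.
|ΔTm| = |54.4 − 48.9| = 5.5°C, > 4.4°C.

|ΔTm| = 5.5°C; the pair is not acceptable.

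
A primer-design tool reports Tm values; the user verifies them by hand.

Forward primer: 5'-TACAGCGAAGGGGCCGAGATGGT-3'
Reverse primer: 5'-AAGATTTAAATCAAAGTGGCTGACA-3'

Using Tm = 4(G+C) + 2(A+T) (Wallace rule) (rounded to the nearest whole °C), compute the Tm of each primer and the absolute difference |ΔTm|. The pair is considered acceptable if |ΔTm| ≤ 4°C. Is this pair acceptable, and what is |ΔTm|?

Forward: A=6 T=3 G=10 C=4 → Tm = 2·9 + 4·14 = 74°C.
Reverse: A=11 T=6 G=5 C=3 → Tm = 2·17 + 4·8 = 66°C.
|ΔTm| = |74 − 66| = 8°C, > 4°C.

|ΔTm| = 8°C; the pair is not acceptable.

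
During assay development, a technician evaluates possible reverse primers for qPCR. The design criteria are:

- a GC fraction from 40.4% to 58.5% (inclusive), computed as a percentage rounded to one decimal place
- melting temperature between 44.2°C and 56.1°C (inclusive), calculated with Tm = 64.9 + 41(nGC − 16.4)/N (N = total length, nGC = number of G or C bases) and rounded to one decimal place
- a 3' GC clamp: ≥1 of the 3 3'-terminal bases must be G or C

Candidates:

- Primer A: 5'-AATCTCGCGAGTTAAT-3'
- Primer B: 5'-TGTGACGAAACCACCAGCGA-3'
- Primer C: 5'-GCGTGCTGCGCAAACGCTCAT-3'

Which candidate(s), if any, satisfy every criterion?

Primer A (16 nt, A=5 T=5 G=3 C=3): GC 6/16 = 37.5%, outside 40.4–58.5% ✗; Tm = 64.9 + 41·(6 − 16.4)/16 = 38.3°C, outside 44.2–56.1°C ✗; 3' end AAT has 0 G/C, need ≥1 ✗ — fails.
Primer B (20 nt, A=7 T=2 G=5 C=6): GC 11/20 = 55.0% ✓; Tm = 64.9 + 41·(11 − 16.4)/20 = 53.8°C ✓; 3' end CGA has 2 G/C ✓ — passes.
Primer C (21 nt, A=4 T=4 G=6 C=7): GC 13/21 = 61.9%, outside 40.4–58.5% ✗; Tm = 64.9 + 41·(13 − 16.4)/21 = 58.3°C, outside 44.2–56.1°C ✗; 3' end CAT has 1 G/C ✓ — fails.

Primer B only.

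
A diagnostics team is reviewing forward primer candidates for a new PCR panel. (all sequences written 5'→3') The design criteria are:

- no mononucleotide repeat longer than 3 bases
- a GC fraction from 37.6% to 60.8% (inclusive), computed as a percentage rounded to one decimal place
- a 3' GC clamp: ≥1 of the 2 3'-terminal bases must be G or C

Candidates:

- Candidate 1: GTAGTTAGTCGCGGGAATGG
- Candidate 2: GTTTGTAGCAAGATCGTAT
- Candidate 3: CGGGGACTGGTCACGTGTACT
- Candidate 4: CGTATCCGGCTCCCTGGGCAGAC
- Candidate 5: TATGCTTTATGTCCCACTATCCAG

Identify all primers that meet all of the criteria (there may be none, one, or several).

Candidate 1 (20 nt, A=4 T=5 G=9 C=2): longest run = 3 ✓; GC 11/20 = 55.0% ✓; 3' end GG has 2 G/C ✓ — passes.
Candidate 2 (19 nt, A=5 T=7 G=5 C=2): longest run = 3 ✓; GC 7/19 = 36.8%, outside 37.6–60.8% ✗; 3' end AT has 0 G/C, need ≥1 ✗ — fails.
Candidate 3 (21 nt, A=3 T=5 G=8 C=5): longest run = 4, exceeds 3 ✗; GC 13/21 = 61.9%, outside 37.6–60.8% ✗; 3' end CT has 1 G/C ✓ — fails.
Candidate 4 (23 nt, A=3 T=4 G=7 C=9): longest run = 3 ✓; GC 16/23 = 69.6%, outside 37.6–60.8% ✗; 3' end AC has 1 G/C ✓ — fails.
Candidate 5 (24 nt, A=5 T=9 G=3 C=7): longest run = 3 ✓; GC 10/24 = 41.7% ✓; 3' end AG has 1 G/C ✓ — passes.

Candidate 1 and Candidate 5.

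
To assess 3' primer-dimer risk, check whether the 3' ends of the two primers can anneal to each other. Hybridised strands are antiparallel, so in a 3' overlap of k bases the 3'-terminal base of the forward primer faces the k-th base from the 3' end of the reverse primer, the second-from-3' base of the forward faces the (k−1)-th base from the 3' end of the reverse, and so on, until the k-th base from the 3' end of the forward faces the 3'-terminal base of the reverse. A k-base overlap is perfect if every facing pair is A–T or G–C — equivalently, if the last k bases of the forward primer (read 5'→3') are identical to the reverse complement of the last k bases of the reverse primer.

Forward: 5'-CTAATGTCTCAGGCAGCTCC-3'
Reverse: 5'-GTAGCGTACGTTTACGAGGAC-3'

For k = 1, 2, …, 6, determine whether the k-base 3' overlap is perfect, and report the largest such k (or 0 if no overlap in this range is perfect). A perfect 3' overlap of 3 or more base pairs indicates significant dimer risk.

Longest perfect overlap: 0 complementary base pairs; below the dimer-risk threshold (threshold 3).

Last 6 bases (5'→3') — forward …AGCTCC, reverse …GAGGAC.
Reverse complement of the reverse primer's last 6 bases: GTCCTC; its first k bases are the reverse complement of the reverse primer's last k bases, so a perfect k-base overlap needs the forward primer's last k bases to equal them.
Comparing (forward last k vs required): k=1: C vs G ✗; k=2: CC vs GT ✗; k=3: TCC vs GTC ✗; k=4: CTCC vs GTCC ✗; k=5: GCTCC vs GTCCT ✗; k=6: AGCTCC vs GTCCTC ✗.
No overlap length from 1 to 6 is perfect, so the longest perfect 3' overlap is 0.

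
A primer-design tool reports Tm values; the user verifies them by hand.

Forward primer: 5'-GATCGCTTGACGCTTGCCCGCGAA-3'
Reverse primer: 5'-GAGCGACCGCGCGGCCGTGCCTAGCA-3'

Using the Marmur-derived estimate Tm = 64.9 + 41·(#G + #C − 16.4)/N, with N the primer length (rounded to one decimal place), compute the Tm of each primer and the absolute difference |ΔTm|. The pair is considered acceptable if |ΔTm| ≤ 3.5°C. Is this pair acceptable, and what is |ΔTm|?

|ΔTm| = 8.1°C; the pair is not acceptable.

Forward: G+C = 15, N = 24 → Tm = 64.9 + 41·(15 − 16.4)/24 = 62.5°C.
Reverse: G+C = 20, N = 26 → Tm = 64.9 + 41·(20 − 16.4)/26 = 70.6°C.
|ΔTm| = |62.5 − 70.6| = 8.1°C, > 3.5°C.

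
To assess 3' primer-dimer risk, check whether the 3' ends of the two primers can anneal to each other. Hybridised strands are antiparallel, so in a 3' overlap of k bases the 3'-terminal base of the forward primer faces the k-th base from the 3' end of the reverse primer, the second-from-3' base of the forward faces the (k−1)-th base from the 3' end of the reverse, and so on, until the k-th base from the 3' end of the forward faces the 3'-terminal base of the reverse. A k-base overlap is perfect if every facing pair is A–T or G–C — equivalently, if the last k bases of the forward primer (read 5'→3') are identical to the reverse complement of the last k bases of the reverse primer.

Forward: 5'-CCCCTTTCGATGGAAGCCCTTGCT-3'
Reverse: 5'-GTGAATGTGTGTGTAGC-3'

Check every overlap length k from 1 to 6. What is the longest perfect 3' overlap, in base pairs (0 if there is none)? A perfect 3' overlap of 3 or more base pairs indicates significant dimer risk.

Longest perfect overlap: 3 complementary base pairs; significant dimer risk (threshold 3).

Last 6 bases (5'→3') — forward …CTTGCT, reverse …TGTAGC.
Reverse complement of the reverse primer's last 6 bases: GCTACA; its first k bases are the reverse complement of the reverse primer's last k bases, so a perfect k-base overlap needs the forward primer's last k bases to equal them.
Comparing (forward last k vs required): k=1: T vs G ✗; k=2: CT vs GC ✗; k=3: GCT vs GCT ✓; k=4: TGCT vs GCTA ✗; k=5: TTGCT vs GCTAC ✗; k=6: CTTGCT vs GCTACA ✗.
Only k = 3 is perfect, so the longest perfect 3' overlap is 3.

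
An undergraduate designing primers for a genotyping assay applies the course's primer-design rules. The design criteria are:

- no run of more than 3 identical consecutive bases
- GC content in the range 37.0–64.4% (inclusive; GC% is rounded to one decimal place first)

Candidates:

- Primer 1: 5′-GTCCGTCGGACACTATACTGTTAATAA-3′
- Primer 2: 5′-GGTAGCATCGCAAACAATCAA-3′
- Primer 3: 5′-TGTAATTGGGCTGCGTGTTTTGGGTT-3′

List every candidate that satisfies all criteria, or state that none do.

Primer 1 (27 nt, A=8 T=8 G=5 C=6): longest run = 2 ✓; GC 11/27 = 40.7% ✓ — passes.
Primer 2 (21 nt, A=9 T=3 G=4 C=5): longest run = 3 ✓; GC 9/21 = 42.9% ✓ — passes.
Primer 3 (26 nt, A=2 T=12 G=10 C=2): longest run = 4, exceeds 3 ✗; GC 12/26 = 46.2% ✓ — fails.

Primer 1 and Primer 2.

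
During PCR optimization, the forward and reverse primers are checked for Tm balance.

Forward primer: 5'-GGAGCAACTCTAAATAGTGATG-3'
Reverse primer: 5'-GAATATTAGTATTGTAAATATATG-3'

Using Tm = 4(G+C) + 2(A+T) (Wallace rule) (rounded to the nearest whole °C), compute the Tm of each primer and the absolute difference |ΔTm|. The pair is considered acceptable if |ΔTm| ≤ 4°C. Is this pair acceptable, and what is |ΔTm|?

Forward: A=8 T=5 G=6 C=3 → Tm = 2·13 + 4·9 = 62°C.
Reverse: A=10 T=10 G=4 C=0 → Tm = 2·20 + 4·4 = 56°C.
|ΔTm| = |62 − 56| = 6°C, > 4°C.

|ΔTm| = 6°C; the pair is not acceptable.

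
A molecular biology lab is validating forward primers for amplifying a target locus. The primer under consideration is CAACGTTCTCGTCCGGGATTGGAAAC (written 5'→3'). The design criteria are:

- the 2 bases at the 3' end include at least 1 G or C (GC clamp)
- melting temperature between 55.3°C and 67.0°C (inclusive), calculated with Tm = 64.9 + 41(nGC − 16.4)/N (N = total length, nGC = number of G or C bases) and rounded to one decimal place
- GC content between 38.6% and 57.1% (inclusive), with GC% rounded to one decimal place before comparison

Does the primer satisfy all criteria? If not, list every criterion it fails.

Base counts: A=6, T=6, G=7, C=7 (length 26).
GC clamp: 3' end AC has 1 G/C ✓
Tm: Tm = 64.9 + 41·(14 − 16.4)/26 = 61.1°C ✓
GC content: GC 14/26 = 53.8% ✓

Meets all criteria.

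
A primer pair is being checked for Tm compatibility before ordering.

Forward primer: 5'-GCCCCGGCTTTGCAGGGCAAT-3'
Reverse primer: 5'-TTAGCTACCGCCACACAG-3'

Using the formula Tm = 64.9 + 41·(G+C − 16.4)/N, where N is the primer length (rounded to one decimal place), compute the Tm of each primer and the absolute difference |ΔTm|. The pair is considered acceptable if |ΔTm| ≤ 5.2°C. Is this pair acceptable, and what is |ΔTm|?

Forward: G+C = 14, N = 21 → Tm = 64.9 + 41·(14 − 16.4)/21 = 60.2°C.
Reverse: G+C = 10, N = 18 → Tm = 64.9 + 41·(10 − 16.4)/18 = 50.3°C.
|ΔTm| = |60.2 − 50.3| = 9.9°C, > 5.2°C.

|ΔTm| = 9.9°C; the pair is not acceptable.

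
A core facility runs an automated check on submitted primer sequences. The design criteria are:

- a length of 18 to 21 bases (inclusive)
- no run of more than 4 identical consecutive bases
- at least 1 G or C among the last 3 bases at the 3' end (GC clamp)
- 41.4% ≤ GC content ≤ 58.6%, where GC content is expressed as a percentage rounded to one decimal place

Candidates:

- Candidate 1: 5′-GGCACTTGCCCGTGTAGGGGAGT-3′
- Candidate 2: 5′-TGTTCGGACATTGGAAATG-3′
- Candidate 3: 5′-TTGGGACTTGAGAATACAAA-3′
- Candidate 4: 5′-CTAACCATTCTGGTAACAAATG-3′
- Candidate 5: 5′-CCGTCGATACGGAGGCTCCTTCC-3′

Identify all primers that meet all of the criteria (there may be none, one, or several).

Candidate 2 only.

Candidate 1 (23 nt, A=3 T=5 G=10 C=5): length 23, outside 18–21 ✗; longest run = 4 ✓; 3' end AGT has 1 G/C ✓; GC 15/23 = 65.2%, outside 41.4–58.6% ✗ — fails.
Candidate 2 (19 nt, A=5 T=6 G=6 C=2): length 19 ✓; longest run = 3 ✓; 3' end ATG has 1 G/C ✓; GC 8/19 = 42.1% ✓ — passes.
Candidate 3 (20 nt, A=8 T=5 G=5 C=2): length 20 ✓; longest run = 3 ✓; 3' end AAA has 0 G/C, need ≥1 ✗; GC 7/20 = 35.0%, outside 41.4–58.6% ✗ — fails.
Candidate 4 (22 nt, A=8 T=6 G=3 C=5): length 22, outside 18–21 ✗; longest run = 3 ✓; 3' end ATG has 1 G/C ✓; GC 8/22 = 36.4%, outside 41.4–58.6% ✗ — fails.
Candidate 5 (23 nt, A=3 T=5 G=6 C=9): length 23, outside 18–21 ✗; longest run = 2 ✓; 3' end TCC has 2 G/C ✓; GC 15/23 = 65.2%, outside 41.4–58.6% ✗ — fails.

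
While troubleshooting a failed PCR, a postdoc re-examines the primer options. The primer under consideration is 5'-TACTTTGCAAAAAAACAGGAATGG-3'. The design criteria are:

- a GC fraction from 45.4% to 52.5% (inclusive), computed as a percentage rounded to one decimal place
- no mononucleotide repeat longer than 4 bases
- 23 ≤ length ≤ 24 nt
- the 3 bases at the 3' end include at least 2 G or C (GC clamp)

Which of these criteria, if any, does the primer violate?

Fails: GC content, homopolymer run.

Base counts: A=11, T=5, G=5, C=3 (length 24).
GC content: GC 8/24 = 33.3%, outside 45.4–52.5% ✗
homopolymer run: longest run = 7, exceeds 4 ✗
length: length 24 ✓
GC clamp: 3' end TGG has 2 G/C ✓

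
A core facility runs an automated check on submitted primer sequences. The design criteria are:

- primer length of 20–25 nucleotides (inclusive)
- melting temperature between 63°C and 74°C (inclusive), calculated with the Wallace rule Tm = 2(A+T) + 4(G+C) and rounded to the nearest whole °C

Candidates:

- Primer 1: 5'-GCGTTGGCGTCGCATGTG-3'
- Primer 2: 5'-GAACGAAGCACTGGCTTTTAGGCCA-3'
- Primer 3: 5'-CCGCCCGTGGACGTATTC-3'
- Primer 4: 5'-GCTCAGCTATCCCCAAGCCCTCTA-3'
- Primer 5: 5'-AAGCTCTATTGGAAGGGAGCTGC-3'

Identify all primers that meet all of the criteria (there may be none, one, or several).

Primer 5 only.

Primer 1 (18 nt, A=1 T=5 G=8 C=4): length 18, outside 20–25 ✗; Tm = 2·6 + 4·12 = 60°C, outside 63–74°C ✗ — fails.
Primer 2 (25 nt, A=7 T=5 G=7 C=6): length 25 ✓; Tm = 2·12 + 4·13 = 76°C, outside 63–74°C ✗ — fails.
Primer 3 (18 nt, A=2 T=4 G=5 C=7): length 18, outside 20–25 ✗; Tm = 2·6 + 4·12 = 60°C, outside 63–74°C ✗ — fails.
Primer 4 (24 nt, A=5 T=5 G=3 C=11): length 24 ✓; Tm = 2·10 + 4·14 = 76°C, outside 63–74°C ✗ — fails.
Primer 5 (23 nt, A=6 T=5 G=8 C=4): length 23 ✓; Tm = 2·11 + 4·12 = 70°C ✓ — passes.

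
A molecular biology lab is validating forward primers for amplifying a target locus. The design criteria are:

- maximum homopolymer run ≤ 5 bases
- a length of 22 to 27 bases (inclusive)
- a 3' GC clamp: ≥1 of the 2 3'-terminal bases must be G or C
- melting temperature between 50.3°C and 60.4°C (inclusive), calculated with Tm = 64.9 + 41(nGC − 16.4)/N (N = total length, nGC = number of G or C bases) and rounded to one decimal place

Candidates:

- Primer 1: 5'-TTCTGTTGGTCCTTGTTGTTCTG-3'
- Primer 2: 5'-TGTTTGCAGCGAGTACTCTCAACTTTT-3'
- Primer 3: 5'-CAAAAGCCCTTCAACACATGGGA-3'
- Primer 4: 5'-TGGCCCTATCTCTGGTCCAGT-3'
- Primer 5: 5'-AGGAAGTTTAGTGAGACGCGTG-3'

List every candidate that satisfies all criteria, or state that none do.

Primer 1, Primer 3 and Primer 5.

Primer 1 (23 nt, A=0 T=13 G=6 C=4): longest run = 2 ✓; length 23 ✓; 3' end TG has 1 G/C ✓; Tm = 64.9 + 41·(10 − 16.4)/23 = 53.5°C ✓ — passes.
Primer 2 (27 nt, A=5 T=11 G=5 C=6): longest run = 4 ✓; length 27 ✓; 3' end TT has 0 G/C, need ≥1 ✗; Tm = 64.9 + 41·(11 − 16.4)/27 = 56.7°C ✓ — fails.
Primer 3 (23 nt, A=9 T=3 G=4 C=7): longest run = 4 ✓; length 23 ✓; 3' end GA has 1 G/C ✓; Tm = 64.9 + 41·(11 − 16.4)/23 = 55.3°C ✓ — passes.
Primer 4 (21 nt, A=2 T=7 G=5 C=7): longest run = 3 ✓; length 21, outside 22–27 ✗; 3' end GT has 1 G/C ✓; Tm = 64.9 + 41·(12 − 16.4)/21 = 56.3°C ✓ — fails.
Primer 5 (22 nt, A=6 T=5 G=9 C=2): longest run = 3 ✓; length 22 ✓; 3' end TG has 1 G/C ✓; Tm = 64.9 + 41·(11 − 16.4)/22 = 54.8°C ✓ — passes.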